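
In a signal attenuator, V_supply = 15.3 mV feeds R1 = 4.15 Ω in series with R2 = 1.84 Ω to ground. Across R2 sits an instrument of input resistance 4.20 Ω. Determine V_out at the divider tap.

First combine the lower leg with the load: R2 ‖ R_L = 1.279 Ω.
Voltage divider with the loaded lower leg: V_out = 15.3 × 1.279/(4.15 + 1.279) = 15.3 × 0.2357 = 3.605 mV.
(Unloaded it would be 4.70 mV; the load pulls it down.)

V_out ≈ 3.61 mV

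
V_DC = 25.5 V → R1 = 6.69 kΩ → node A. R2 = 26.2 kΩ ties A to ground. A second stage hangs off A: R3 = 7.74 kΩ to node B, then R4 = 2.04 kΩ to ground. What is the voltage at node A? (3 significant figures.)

Node A sees R2 in parallel with the series input of stage 2, R3 + R4 = 9.780 kΩ.
Effective lower resistance at A: R2 ‖ 9.780 = 7.122 kΩ.
V_A = 25.5 × 7.122/(6.69 + 7.122) = 13.15 V.

V_A ≈ 13.1 V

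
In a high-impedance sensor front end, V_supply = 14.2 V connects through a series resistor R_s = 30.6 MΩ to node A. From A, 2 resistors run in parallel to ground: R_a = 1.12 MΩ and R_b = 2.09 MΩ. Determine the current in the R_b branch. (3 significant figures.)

Combine the parallel branches: R_p = (1/1.12 + 1/2.09)⁻¹ = 0.7292 MΩ.
Node voltage V_A = V_supply · R_p/(R_s + R_p) = 14.2 × 0.02328 = 0.3305 V.
Branch current I = V_A/R_b = 0.3305/2.09 = 0.1581 µA.

I ≈ 0.158 µA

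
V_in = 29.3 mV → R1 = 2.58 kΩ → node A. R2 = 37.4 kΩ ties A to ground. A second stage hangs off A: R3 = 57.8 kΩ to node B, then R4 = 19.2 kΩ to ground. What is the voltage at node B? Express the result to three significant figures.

V_B ≈ 6.63 mV

Looking into the second stage from A: R3 + R4 = 77.00 kΩ appears in parallel with R2.
R2 ‖ (R3+R4) = 25.17 kΩ.
So V_A = 29.3 × 0.9070 = 26.58 mV.
V_B = V_A × 0.2494 = 6.627 mV.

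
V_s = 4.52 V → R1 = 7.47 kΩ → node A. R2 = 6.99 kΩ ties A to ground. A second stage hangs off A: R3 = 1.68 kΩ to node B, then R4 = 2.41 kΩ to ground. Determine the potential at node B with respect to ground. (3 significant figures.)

V_B ≈ 0.684 V

The second stage (R3 + R4 = 4.090 kΩ) loads node A in parallel with R2.
R2 ‖ (R3+R4) = 2.580 kΩ.
V_A = 4.52 × 2.580/(7.47 + 2.580) = 1.160 V.
Stage 2 is unloaded, so V_B = V_A · R4/(R3+R4) = 1.160 × 2.41/4.090 = 0.6838 V.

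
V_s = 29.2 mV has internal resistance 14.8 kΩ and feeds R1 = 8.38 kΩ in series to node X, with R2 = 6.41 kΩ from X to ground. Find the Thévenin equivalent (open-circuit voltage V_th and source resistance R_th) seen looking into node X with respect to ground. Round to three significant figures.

V_th ≈ 6.33 mV, R_th ≈ 5.02 kΩ

R1' = 14.8 + 8.38 = 23.18 kΩ (source resistance + R1).
With X open, the divider is unloaded: V_th = 29.2 × 6.41/29.59 = 6.326 mV.
Looking into X with the source shorted: R_th = R1'·R2/(R1'+R2) = 23.18 × 6.41/29.59 = 5.021 kΩ.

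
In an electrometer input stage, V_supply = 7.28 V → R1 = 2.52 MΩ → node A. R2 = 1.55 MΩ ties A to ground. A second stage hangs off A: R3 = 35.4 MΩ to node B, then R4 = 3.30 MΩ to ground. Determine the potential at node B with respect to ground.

Node A sees R2 in parallel with the series input of stage 2, R3 + R4 = 38.70 MΩ.
R2 ‖ (R3+R4) = 1.490 MΩ.
V_A = 7.28 × 1.490/(2.52 + 1.490) = 2.705 V.
V_B = V_A × 0.08527 = 0.2307 V.

V_B ≈ 0.231 V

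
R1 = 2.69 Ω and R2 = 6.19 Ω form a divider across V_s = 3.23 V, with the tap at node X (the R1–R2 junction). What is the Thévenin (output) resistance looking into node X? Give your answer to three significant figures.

R_th ≈ 1.88 Ω

With V_s suppressed (replaced by a short), R_th = R1 ‖ R2 = (2.690 × 6.19)/(2.690 + 6.19) = 1.875 Ω.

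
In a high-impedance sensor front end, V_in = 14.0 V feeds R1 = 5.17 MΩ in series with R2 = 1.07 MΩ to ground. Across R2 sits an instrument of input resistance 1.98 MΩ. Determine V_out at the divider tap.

The load sits in parallel with R2, giving an effective lower resistance R2' = R2·R_L/(R2+R_L) = 0.6946 MΩ.
Now apply the divider: V_out = 14.0 × 0.1184 = 1.658 V.
(Unloaded it would be 2.40 V; the load pulls it down.)

V_out ≈ 1.66 V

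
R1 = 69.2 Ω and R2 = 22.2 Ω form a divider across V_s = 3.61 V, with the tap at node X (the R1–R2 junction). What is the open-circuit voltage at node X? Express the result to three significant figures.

V_th ≈ 0.877 V

Open-circuit (no load on X): V_th = V_s · R2/(R1 + R2) = 3.61 × 22.2/(69.20 + 22.2) = 0.8768 V.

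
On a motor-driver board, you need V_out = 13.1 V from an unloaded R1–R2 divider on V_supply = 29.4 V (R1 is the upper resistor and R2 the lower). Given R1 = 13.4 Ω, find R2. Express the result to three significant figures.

V_out/V_supply = R2/(R1+R2) = 0.4456.
R2 = R1 · 0.4456/(1 − 0.4456) = 10.77 Ω.

R2 ≈ 10.8 Ω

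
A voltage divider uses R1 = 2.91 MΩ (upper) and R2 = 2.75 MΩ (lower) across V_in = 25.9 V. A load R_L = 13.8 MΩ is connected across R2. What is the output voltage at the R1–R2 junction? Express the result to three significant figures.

V_out ≈ 11.4 V

R2 ‖ R_L = (2.75 × 13.8)/(2.75 + 13.8) = 2.293 MΩ.
Then V_out = V_in · R2'/(R1 + R2') = 25.9 × 2.293/5.203 = 11.41 V.
(Unloaded it would be 12.6 V; the load pulls it down.)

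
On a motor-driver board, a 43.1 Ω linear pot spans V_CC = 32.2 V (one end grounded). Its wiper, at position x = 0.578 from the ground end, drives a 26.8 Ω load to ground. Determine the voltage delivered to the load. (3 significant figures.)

V_out ≈ 13.4 V

The pot divides into 18.19 Ω above the wiper and 24.91 Ω below.
(x·R_p) ‖ R_L = 12.91 Ω.
V_out = 32.2 × 12.91/(18.19 + 12.91) = 13.37 V.
(Unloaded: V_out = x·V_CC = 18.6 V.)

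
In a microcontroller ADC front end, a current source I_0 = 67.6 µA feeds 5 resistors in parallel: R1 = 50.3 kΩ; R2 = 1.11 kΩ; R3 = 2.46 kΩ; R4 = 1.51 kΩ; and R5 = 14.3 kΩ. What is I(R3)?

I ≈ 13.3 µA

Total conductance ΣG = 1/50.3 + 1/1.11 + 1/2.46 + 1/1.51 + 1/14.3 = 2.059 (units of 1/kΩ).
R3 takes the fraction G_k/ΣG = 0.4065/2.059 = 0.1974, so I = 67.6 × 0.1974 = 13.34 µA.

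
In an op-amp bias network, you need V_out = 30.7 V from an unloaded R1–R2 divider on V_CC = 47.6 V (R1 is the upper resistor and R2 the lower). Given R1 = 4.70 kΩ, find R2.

R2 ≈ 8.54 kΩ

V_out/V_CC = R2/(R1+R2) = 0.6450.
So R2 = R1 · V_out/(V_CC − V_out) = 4.70 × 30.7/(47.6 − 30.7) = 4.70 × 1.817 = 8.538 kΩ.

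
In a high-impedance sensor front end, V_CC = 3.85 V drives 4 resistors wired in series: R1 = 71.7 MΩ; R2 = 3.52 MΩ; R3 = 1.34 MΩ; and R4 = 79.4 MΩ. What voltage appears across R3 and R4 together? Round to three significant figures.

V ≈ 1.99 V

ΣR = 71.7 + 3.52 + 1.34 + 79.4 = 156.0 MΩ.
R_{R3..R4} = 1.34 + 79.4 = 80.74 MΩ.
Voltage divider: V = V_CC · (80.74 / 156.0) = 3.85 × 0.5177 = 1.993 V.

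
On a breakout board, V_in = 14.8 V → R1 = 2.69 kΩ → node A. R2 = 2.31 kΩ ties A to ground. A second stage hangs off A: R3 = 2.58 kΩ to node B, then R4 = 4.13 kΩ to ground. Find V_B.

V_B ≈ 3.55 V

Node A sees R2 in parallel with the series input of stage 2, R3 + R4 = 6.710 kΩ.
R2 ‖ (R3+R4) = 1.718 kΩ.
So V_A = 14.8 × 0.3898 = 5.769 V.
Stage 2 is unloaded, so V_B = V_A · R4/(R3+R4) = 5.769 × 4.13/6.710 = 3.551 V.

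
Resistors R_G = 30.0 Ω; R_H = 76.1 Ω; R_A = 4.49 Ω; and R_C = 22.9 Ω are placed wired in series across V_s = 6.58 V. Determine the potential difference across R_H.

V ≈ 3.75 V

ΣR = 30.0 + 76.1 + 4.49 + 22.9 = 133.5 Ω.
By the voltage-divider rule, V = 6.58 × 76.10/133.5 = 3.751 V.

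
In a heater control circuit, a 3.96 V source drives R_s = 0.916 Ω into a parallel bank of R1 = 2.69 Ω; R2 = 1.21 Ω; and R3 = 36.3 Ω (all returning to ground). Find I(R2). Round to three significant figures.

Equivalent of the parallel group: R_p = 0.8158 Ω.
V_A = 3.96 × 0.8158/1.732 = 1.865 V.
I(R2) = V_A / R2 = 1.865/1.21 = 1.542 A.
(Check via current divider: I_total = 2.287 A; share G_k/ΣG = 0.6742 → same result.)

I ≈ 1.54 A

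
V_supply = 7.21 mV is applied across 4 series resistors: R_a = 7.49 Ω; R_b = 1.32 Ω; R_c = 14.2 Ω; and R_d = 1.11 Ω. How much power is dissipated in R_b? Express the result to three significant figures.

Series current I = V_supply/ΣR = 7.21/24.12 = 0.2989 mA.
V(R_b) = I·R = 0.3946 mV; P = V·I = 0.3946 × 0.2989 = 0.1179 µW.

P ≈ 0.118 µW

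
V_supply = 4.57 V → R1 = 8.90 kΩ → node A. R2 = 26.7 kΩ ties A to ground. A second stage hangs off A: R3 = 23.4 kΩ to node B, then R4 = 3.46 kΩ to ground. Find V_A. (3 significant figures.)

The second stage (R3 + R4 = 26.86 kΩ) loads node A in parallel with R2.
R2 ‖ (R3+R4) = 13.39 kΩ.
So V_A = 4.57 × 0.6007 = 2.745 V.

V_A ≈ 2.75 V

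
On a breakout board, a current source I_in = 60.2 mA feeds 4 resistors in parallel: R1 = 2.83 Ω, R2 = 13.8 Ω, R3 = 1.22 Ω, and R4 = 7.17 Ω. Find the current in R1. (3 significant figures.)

Total conductance ΣG = 1/2.83 + 1/13.8 + 1/1.22 + 1/7.17 = 1.385 (units of 1/Ω).
Current divider: I(R1) = I_in · G_k/ΣG = 60.2 × (0.3534/1.385) = 60.2 × 0.2551 = 15.36 mA.

I ≈ 15.4 mA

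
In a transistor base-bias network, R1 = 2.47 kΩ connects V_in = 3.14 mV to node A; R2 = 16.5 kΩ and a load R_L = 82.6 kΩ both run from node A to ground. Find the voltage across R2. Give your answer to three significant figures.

V_out ≈ 2.66 mV

First combine the lower leg with the load: R2 ‖ R_L = 13.75 kΩ.
Voltage divider with the loaded lower leg: V_out = 3.14 × 13.75/(2.47 + 13.75) = 3.14 × 0.8477 = 2.662 mV.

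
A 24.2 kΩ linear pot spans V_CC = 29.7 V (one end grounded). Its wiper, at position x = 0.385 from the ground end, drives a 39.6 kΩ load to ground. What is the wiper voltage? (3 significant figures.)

V_out ≈ 9.99 V

Split the track: R_lower = x·R_p = 9.317 kΩ, R_upper = (1−x)·R_p = 14.88 kΩ.
R_L loads the lower segment: effective lower R = 7.542 kΩ.
Loaded-divider output: V_out = 29.7 × 0.3363 = 9.989 V.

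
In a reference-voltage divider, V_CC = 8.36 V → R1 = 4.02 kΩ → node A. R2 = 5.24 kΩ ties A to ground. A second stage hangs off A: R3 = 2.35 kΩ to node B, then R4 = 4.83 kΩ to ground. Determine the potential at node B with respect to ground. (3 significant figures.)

V_B ≈ 2.42 V

Node A sees R2 in parallel with the series input of stage 2, R3 + R4 = 7.180 kΩ.
Effective lower resistance at A: R2 ‖ 7.180 = 3.029 kΩ.
So V_A = 8.36 × 0.4297 = 3.593 V.
Then the unloaded second divider: V_B = V_A × R4/(R3+R4) = 3.593 × 0.6727 = 2.417 V.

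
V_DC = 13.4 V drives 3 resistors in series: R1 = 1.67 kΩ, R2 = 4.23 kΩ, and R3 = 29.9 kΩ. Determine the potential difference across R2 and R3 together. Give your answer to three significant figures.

Series total: ΣR = 1.67 + 4.23 + 29.9 = 35.80 kΩ.
R_{R2..R3} = 4.23 + 29.9 = 34.13 kΩ.
V = V_DC · R/ΣR = 13.4 × 0.9534 = 12.77 V.

V ≈ 12.8 V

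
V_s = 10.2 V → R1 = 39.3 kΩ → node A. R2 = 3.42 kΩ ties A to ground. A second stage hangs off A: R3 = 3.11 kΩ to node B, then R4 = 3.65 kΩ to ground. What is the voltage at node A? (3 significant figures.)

V_A ≈ 0.557 V

The second stage (R3 + R4 = 6.760 kΩ) loads node A in parallel with R2.
Effective lower resistance at A: R2 ‖ 6.760 = 2.271 kΩ.
First divider: V_A = V_s · 2.271/(39.3 + 2.271) = 0.5572 V.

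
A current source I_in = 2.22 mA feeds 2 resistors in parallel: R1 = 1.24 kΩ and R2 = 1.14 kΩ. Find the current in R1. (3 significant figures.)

For two parallel branches, I_k = I_in · (other R)/(sum of R).
So I = 2.22 × 1.14/2.380 = 1.063 mA.

I ≈ 1.06 mA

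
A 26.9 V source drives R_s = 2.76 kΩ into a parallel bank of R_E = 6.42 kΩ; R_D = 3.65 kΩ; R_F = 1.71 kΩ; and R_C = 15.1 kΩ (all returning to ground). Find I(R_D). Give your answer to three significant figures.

Parallel bank: R_p = 1/(1/6.42 + 1/3.65 + 1/1.71 + 1/15.1) = 0.9253 kΩ.
V_A by voltage divider: V_A = 26.9 × 0.9253/(2.76 + 0.9253) = 6.754 V.
Branch current I = V_A/R_D = 6.754/3.65 = 1.850 mA.
(Equivalently: I_total = 7.299 mA, then current-divider fraction G_k/ΣG = 0.2535.)

I ≈ 1.85 mA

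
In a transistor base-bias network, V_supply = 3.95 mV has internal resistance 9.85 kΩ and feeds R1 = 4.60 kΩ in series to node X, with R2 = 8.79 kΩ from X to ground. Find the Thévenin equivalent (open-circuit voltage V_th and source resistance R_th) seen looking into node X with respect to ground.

R1' = 9.85 + 4.60 = 14.45 kΩ (source resistance + R1).
With X open, the divider is unloaded: V_th = 3.95 × 8.79/23.24 = 1.494 mV.
With V_supply suppressed (replaced by a short), R_th = R1' ‖ R2 = (14.45 × 8.79)/(14.45 + 8.79) = 5.465 kΩ.

V_th ≈ 1.49 mV, R_th ≈ 5.47 kΩ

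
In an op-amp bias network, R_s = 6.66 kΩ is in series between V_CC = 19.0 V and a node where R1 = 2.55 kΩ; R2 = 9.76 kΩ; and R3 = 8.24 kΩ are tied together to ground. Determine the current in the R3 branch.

I ≈ 0.452 mA

Combine the parallel branches: R_p = (1/2.55 + 1/9.76 + 1/8.24)⁻¹ = 1.623 kΩ.
Node voltage V_A = V_CC · R_p/(R_s + R_p) = 19.0 × 0.1960 = 3.724 V.
Branch current I = V_A/R3 = 3.724/8.24 = 0.4519 mA.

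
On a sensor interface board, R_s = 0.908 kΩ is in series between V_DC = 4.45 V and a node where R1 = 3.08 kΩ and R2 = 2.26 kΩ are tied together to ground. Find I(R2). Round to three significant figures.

Equivalent of the parallel group: R_p = 1.304 kΩ.
Node voltage V_A = V_DC · R_p/(R_s + R_p) = 4.45 × 0.5894 = 2.623 V.
Branch current I = V_A/R2 = 2.623/2.26 = 1.161 mA.

I ≈ 1.16 mA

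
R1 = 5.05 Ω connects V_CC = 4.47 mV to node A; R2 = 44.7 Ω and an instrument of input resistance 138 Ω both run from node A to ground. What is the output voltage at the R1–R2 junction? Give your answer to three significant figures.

V_out ≈ 3.89 mV

The load sits in parallel with R2, giving an effective lower resistance R2' = R2·R_L/(R2+R_L) = 33.76 Ω.
Then V_out = V_CC · R2'/(R1 + R2') = 4.47 × 33.76/38.81 = 3.888 mV.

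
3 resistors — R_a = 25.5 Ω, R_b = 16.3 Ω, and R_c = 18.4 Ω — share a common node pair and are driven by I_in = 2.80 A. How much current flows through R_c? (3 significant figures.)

Conductances: ΣG = 1/25.5 + 1/16.3 + 1/18.4 = 0.1549 (1/Ω).
R_c takes the fraction G_k/ΣG = 0.05435/0.1549 = 0.3508, so I = 2.80 × 0.3508 = 0.9823 A.

I ≈ 0.982 A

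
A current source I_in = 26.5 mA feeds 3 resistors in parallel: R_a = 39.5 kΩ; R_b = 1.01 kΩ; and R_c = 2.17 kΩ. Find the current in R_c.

I ≈ 8.27 mA

Conductances: ΣG = 1/39.5 + 1/1.01 + 1/2.17 = 1.476 (1/kΩ).
Current divider: I(R_c) = I_in · G_k/ΣG = 26.5 × (0.4608/1.476) = 26.5 × 0.3122 = 8.272 mA.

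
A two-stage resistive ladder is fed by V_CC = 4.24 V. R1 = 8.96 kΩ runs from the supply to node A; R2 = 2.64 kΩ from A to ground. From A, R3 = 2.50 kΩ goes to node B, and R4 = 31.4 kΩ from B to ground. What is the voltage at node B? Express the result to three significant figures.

V_B ≈ 0.843 V

Node A sees R2 in parallel with the series input of stage 2, R3 + R4 = 33.90 kΩ.
R2 ‖ (R3+R4) = 2.449 kΩ.
V_A = 4.24 × 2.449/(8.96 + 2.449) = 0.9102 V.
Stage 2 is unloaded, so V_B = V_A · R4/(R3+R4) = 0.9102 × 31.4/33.90 = 0.8431 V.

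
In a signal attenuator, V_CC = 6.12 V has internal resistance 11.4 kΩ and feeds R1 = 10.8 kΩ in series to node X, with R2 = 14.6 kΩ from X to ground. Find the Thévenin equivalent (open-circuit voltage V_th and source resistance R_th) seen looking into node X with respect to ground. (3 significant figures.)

R1' = 11.4 + 10.8 = 22.20 kΩ (source resistance + R1).
With X open, the divider is unloaded: V_th = 6.12 × 14.6/36.80 = 2.428 V.
With V_CC suppressed (replaced by a short), R_th = R1' ‖ R2 = (22.20 × 14.6)/(22.20 + 14.6) = 8.808 kΩ.

V_th ≈ 2.43 V, R_th ≈ 8.81 kΩ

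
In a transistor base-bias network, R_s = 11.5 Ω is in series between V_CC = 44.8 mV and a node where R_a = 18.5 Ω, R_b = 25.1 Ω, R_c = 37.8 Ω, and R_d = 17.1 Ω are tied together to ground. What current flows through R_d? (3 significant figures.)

I ≈ 0.857 mA

Equivalent of the parallel group: R_p = 5.592 Ω.
V_A by voltage divider: V_A = 44.8 × 5.592/(11.5 + 5.592) = 14.66 mV.
Branch current I = V_A/R_d = 14.66/17.1 = 0.8571 mA.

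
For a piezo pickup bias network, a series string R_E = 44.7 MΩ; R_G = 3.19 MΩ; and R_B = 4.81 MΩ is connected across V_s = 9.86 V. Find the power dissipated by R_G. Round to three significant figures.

Series current I = V_s/ΣR = 9.86/52.70 = 0.1871 µA.
P(R_G) = I²·R_G = (0.1871)² × 3.19 = 0.1117 µW.

P ≈ 0.112 µW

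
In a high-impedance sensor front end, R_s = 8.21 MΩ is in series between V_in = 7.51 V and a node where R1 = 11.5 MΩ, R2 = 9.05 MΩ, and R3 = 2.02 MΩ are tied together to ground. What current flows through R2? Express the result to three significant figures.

Combine the parallel branches: R_p = (1/11.5 + 1/9.05 + 1/2.02)⁻¹ = 1.444 MΩ.
V_A by voltage divider: V_A = 7.51 × 1.444/(8.21 + 1.444) = 1.123 V.
I(R2) = V_A / R2 = 1.123/9.05 = 0.1241 µA.
(Equivalently: I_total = 0.7779 µA, then current-divider fraction G_k/ΣG = 0.1596.)

I ≈ 0.124 µA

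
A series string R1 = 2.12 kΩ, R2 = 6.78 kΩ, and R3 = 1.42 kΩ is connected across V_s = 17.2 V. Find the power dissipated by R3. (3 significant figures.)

Series current I = V_s/ΣR = 17.2/10.32 = 1.667 mA.
P = I²R = 2.778 × 1.42 = 3.944 mW.

P ≈ 3.94 mW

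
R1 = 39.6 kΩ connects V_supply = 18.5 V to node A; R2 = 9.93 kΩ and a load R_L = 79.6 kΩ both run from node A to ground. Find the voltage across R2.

R2 ‖ R_L = (9.93 × 79.6)/(9.93 + 79.6) = 8.829 kΩ.
Then V_out = V_supply · R2'/(R1 + R2') = 18.5 × 8.829/48.43 = 3.373 V.
(Unloaded it would be 3.71 V; the load pulls it down.)

V_out ≈ 3.37 V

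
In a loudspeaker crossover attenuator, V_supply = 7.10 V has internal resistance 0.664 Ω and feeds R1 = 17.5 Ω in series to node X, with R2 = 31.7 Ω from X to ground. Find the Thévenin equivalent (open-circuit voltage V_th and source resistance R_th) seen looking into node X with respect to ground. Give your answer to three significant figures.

V_th ≈ 4.51 V, R_th ≈ 11.5 Ω

R1' = 0.664 + 17.5 = 18.16 Ω (source resistance + R1).
V_th is the unloaded tap voltage: V_supply · R2/(R1'+R2) = 7.10 × 0.6357 = 4.514 V.
Zeroing V_supply shorts the top of R1' to ground, so R_th = R1' ‖ R2 = 11.55 Ω.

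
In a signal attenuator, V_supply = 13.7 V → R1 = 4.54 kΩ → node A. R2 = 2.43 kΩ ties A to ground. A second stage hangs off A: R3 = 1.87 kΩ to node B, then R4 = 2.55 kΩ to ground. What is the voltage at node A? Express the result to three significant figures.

V_A ≈ 3.52 V

Looking into the second stage from A: R3 + R4 = 4.420 kΩ appears in parallel with R2.
R2 ‖ (R3+R4) = 1.568 kΩ.
V_A = 13.7 × 1.568/(4.54 + 1.568) = 3.517 V.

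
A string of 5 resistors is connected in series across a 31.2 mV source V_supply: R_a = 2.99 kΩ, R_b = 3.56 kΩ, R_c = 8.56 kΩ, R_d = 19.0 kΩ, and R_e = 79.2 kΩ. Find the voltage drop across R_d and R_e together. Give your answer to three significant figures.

V ≈ 27.0 mV

Series total: ΣR = 2.99 + 3.56 + 8.56 + 19.0 + 79.2 = 113.3 kΩ.
R_{R_d..R_e} = 19.0 + 79.2 = 98.20 kΩ.
Voltage divider: V = V_supply · (98.20 / 113.3) = 31.2 × 0.8666 = 27.04 mV.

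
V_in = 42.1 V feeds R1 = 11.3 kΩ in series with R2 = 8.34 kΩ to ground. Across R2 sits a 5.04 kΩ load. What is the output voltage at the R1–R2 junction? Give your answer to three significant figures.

V_out ≈ 9.16 V

R2 ‖ R_L = (8.34 × 5.04)/(8.34 + 5.04) = 3.142 kΩ.
Now apply the divider: V_out = 42.1 × 0.2175 = 9.158 V.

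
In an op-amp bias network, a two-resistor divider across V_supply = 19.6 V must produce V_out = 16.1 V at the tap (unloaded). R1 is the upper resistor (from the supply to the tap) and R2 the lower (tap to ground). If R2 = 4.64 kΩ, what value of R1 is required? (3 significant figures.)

The divider ratio is R2/(R1+R2) = 16.1/19.6 = 0.8214.
So R1 = R2 · (V_supply/V_out − 1) = 4.64 × (19.6/16.1 − 1) = 4.64 × 0.2174 = 1.009 kΩ.

R1 ≈ 1.01 kΩ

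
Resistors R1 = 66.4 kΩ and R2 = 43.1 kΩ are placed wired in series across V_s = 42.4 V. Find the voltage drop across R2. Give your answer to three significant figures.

V ≈ 16.7 V

Total series resistance ΣR = 66.4 + 43.1 = 109.5 kΩ.
V = V_s · R/ΣR = 42.4 × 0.3936 = 16.69 V.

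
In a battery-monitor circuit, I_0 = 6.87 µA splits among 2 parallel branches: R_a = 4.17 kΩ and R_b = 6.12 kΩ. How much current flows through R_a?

Two-branch current divider: I_k = I_0 · R_other/(R_1 + R_2).
So I = 6.87 × 6.12/10.29 = 4.086 µA.

I ≈ 4.09 µA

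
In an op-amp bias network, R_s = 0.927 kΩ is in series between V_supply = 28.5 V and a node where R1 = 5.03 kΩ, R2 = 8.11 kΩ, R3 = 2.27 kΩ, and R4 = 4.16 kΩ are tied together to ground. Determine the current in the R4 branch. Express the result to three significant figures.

I ≈ 3.55 mA

Parallel bank: R_p = 1/(1/5.03 + 1/8.11 + 1/2.27 + 1/4.16) = 0.9970 kΩ.
V_A by voltage divider: V_A = 28.5 × 0.9970/(0.927 + 0.9970) = 14.77 V.
Branch current I = V_A/R4 = 14.77/4.16 = 3.550 mA.
(Equivalently: I_total = 14.81 mA, then current-divider fraction G_k/ΣG = 0.2397.)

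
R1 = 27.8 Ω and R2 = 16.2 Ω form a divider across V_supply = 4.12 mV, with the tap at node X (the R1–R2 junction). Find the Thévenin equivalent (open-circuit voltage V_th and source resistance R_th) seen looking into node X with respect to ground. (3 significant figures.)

Open-circuit (no load on X): V_th = V_supply · R2/(R1 + R2) = 4.12 × 16.2/(27.80 + 16.2) = 1.517 mV.
Zeroing V_supply shorts the top of R1 to ground, so R_th = R1 ‖ R2 = 10.24 Ω.

V_th ≈ 1.52 mV, R_th ≈ 10.2 Ω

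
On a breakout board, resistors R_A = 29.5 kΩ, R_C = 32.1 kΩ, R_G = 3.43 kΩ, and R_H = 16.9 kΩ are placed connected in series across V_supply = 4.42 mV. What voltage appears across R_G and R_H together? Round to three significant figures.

V ≈ 1.10 mV

ΣR = 29.5 + 32.1 + 3.43 + 16.9 = 81.93 kΩ.
R_{R_G..R_H} = 3.43 + 16.9 = 20.33 kΩ.
V = V_supply · R/ΣR = 4.42 × 0.2481 = 1.097 mV.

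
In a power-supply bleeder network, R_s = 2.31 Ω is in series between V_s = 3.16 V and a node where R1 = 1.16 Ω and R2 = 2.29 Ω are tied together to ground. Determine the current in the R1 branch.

Combine the parallel branches: R_p = (1/1.16 + 1/2.29)⁻¹ = 0.7700 Ω.
Node voltage V_A = V_s · R_p/(R_s + R_p) = 3.16 × 0.2500 = 0.7900 V.
Branch current I = V_A/R1 = 0.7900/1.16 = 0.6810 A.

I ≈ 0.681 A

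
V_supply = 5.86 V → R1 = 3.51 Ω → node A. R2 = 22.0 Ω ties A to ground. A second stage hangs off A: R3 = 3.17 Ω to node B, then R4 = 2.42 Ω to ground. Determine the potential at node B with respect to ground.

Looking into the second stage from A: R3 + R4 = 5.590 Ω appears in parallel with R2.
Effective lower resistance at A: R2 ‖ 5.590 = 4.457 Ω.
So V_A = 5.86 × 0.5595 = 3.278 V.
Then the unloaded second divider: V_B = V_A × R4/(R3+R4) = 3.278 × 0.4329 = 1.419 V.

V_B ≈ 1.42 V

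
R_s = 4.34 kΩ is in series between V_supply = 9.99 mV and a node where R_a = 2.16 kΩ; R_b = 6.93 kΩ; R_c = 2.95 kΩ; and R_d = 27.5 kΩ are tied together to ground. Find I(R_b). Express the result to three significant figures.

Combine the parallel branches: R_p = (1/2.16 + 1/6.93 + 1/2.95 + 1/27.5)⁻¹ = 1.018 kΩ.
V_A by voltage divider: V_A = 9.99 × 1.018/(4.34 + 1.018) = 1.898 mV.
I(R_b) = V_A / R_b = 1.898/6.93 = 0.2738 µA.
(Equivalently: I_total = 1.865 µA, then current-divider fraction G_k/ΣG = 0.1469.)

I ≈ 0.274 µA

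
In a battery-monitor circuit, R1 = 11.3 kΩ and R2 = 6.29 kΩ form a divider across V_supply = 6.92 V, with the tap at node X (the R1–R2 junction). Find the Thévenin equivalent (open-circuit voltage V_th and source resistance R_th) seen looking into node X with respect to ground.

V_th ≈ 2.47 V, R_th ≈ 4.04 kΩ

V_th is the unloaded tap voltage: V_supply · R2/(R1+R2) = 6.92 × 0.3576 = 2.475 V.
Looking into X with the source shorted: R_th = R1·R2/(R1+R2) = 11.30 × 6.29/17.59 = 4.041 kΩ.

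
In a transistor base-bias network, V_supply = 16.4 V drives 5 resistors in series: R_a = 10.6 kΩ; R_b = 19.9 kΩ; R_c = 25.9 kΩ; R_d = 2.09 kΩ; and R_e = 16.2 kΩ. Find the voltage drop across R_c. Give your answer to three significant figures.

Series total: ΣR = 10.6 + 19.9 + 25.9 + 2.09 + 16.2 = 74.69 kΩ.
V = V_supply · R/ΣR = 16.4 × 0.3468 = 5.687 V.

V ≈ 5.69 V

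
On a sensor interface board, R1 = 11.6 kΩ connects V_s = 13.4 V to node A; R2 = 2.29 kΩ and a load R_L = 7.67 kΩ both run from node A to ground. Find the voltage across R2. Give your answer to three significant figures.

The load sits in parallel with R2, giving an effective lower resistance R2' = R2·R_L/(R2+R_L) = 1.763 kΩ.
Now apply the divider: V_out = 13.4 × 0.1320 = 1.768 V.

V_out ≈ 1.77 V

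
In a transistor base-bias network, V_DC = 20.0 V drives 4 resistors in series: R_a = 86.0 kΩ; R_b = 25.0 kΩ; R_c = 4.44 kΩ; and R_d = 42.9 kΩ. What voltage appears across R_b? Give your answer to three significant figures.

V ≈ 3.16 V

Total series resistance ΣR = 86.0 + 25.0 + 4.44 + 42.9 = 158.3 kΩ.
Voltage divider: V = V_DC · (25.00 / 158.3) = 20.0 × 0.1579 = 3.158 V.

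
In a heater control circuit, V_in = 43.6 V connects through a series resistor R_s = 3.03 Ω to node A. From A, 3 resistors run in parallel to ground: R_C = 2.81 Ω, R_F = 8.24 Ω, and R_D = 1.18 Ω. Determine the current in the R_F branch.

I ≈ 1.06 A

Equivalent of the parallel group: R_p = 0.7549 Ω.
V_A = 43.6 × 0.7549/3.785 = 8.696 V.
Branch current I = V_A/R_F = 8.696/8.24 = 1.055 A.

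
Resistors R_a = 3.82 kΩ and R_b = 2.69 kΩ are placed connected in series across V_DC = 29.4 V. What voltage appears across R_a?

V ≈ 17.3 V

Series total: ΣR = 3.82 + 2.69 = 6.510 kΩ.
V = V_DC · R/ΣR = 29.4 × 0.5868 = 17.25 V.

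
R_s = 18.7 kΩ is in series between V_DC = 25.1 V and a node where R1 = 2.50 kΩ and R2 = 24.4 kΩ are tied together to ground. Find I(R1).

I ≈ 1.09 mA

Combine the parallel branches: R_p = (1/2.50 + 1/24.4)⁻¹ = 2.268 kΩ.
V_A = 25.1 × 2.268/20.97 = 2.715 V.
I(R1) = V_A / R1 = 2.715/2.50 = 1.086 mA.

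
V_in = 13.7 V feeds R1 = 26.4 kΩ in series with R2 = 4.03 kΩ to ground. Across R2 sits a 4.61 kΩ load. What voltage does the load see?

V_out ≈ 1.03 V

The load sits in parallel with R2, giving an effective lower resistance R2' = R2·R_L/(R2+R_L) = 2.150 kΩ.
Now apply the divider: V_out = 13.7 × 0.07532 = 1.032 V.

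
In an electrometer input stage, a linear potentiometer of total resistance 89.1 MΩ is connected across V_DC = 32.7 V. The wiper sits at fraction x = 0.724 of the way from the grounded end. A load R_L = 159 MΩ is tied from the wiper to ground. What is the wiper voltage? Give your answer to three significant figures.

The pot divides into 24.59 MΩ above the wiper and 64.51 MΩ below.
Lower segment in parallel with the load: 64.51 ‖ 159 = 45.89 MΩ.
V_out = 32.7 × 45.89/(24.59 + 45.89) = 21.29 V.
(Unloaded: V_out = x·V_DC = 23.7 V.)

V_out ≈ 21.3 V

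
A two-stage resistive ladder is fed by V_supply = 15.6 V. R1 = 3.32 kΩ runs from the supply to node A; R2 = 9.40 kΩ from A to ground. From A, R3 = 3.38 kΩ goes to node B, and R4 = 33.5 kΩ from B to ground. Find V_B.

Node A sees R2 in parallel with the series input of stage 2, R3 + R4 = 36.88 kΩ.
R2 ‖ (R3+R4) = 7.491 kΩ.
So V_A = 15.6 × 0.6929 = 10.81 V.
V_B = V_A × 0.9084 = 9.819 V.

V_B ≈ 9.82 V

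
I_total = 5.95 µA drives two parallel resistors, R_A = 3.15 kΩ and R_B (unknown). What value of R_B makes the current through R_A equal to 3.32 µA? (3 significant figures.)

In a two-way split, I_A/I_total = R_B/(R_A + R_B).
3.32/5.95 = R_B/(R_A + R_B) → R_B = R_A · (0.5580)/(1 − 0.5580) = 3.15 × 1.262 = 3.976 kΩ.

R_B ≈ 3.98 kΩ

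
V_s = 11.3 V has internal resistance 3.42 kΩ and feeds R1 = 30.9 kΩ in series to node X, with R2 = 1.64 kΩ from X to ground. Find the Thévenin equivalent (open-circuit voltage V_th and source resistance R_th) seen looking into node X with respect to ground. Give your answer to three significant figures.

R1' = 3.42 + 30.9 = 34.32 kΩ (source resistance + R1).
With X open, the divider is unloaded: V_th = 11.3 × 1.64/35.96 = 0.5154 V.
Looking into X with the source shorted: R_th = R1'·R2/(R1'+R2) = 34.32 × 1.64/35.96 = 1.565 kΩ.

V_th ≈ 0.515 V, R_th ≈ 1.57 kΩ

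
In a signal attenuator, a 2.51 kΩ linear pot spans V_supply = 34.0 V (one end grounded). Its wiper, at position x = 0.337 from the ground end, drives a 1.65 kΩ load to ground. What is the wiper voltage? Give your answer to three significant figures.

V_out ≈ 8.55 V

The pot divides into 1.664 kΩ above the wiper and 0.8459 kΩ below.
(x·R_p) ‖ R_L = 0.5592 kΩ.
V_out = 34.0 × 0.5592/(1.664 + 0.5592) = 8.551 V.
(Unloaded: V_out = x·V_supply = 11.5 V.)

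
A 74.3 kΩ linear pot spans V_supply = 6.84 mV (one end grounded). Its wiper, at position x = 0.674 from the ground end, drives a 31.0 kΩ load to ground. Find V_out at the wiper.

V_out ≈ 3.02 mV

Lower segment x·R_p = 50.08 kΩ; upper segment (1−x)·R_p = 24.22 kΩ.
R_L loads the lower segment: effective lower R = 19.15 kΩ.
Loaded-divider output: V_out = 6.84 × 0.4415 = 3.020 mV.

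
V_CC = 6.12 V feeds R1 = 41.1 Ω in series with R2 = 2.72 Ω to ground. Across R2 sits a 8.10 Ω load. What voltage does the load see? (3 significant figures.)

First combine the lower leg with the load: R2 ‖ R_L = 2.036 Ω.
Then V_out = V_CC · R2'/(R1 + R2') = 6.12 × 2.036/43.14 = 0.2889 V.
(Unloaded it would be 0.380 V; the load pulls it down.)

V_out ≈ 0.289 V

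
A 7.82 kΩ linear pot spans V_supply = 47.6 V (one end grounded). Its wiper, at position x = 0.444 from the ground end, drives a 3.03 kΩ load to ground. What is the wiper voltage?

Split the track: R_lower = x·R_p = 3.472 kΩ, R_upper = (1−x)·R_p = 4.348 kΩ.
(x·R_p) ‖ R_L = 1.618 kΩ.
Then V_out = V_supply · 1.618/(4.348 + 1.618) = 12.91 V.

V_out ≈ 12.9 V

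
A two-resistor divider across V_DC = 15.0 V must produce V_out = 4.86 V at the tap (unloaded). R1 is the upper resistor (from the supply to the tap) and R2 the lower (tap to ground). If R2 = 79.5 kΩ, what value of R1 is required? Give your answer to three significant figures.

V_out/V_DC = R2/(R1+R2) = 0.3240.
R1 = R2·(1/k − 1) = 79.5 × 2.086 = 165.9 kΩ.

R1 ≈ 166 kΩ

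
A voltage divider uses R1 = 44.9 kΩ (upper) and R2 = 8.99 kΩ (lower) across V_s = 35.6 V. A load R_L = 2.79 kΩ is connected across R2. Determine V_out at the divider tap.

V_out ≈ 1.61 V

R2 ‖ R_L = (8.99 × 2.79)/(8.99 + 2.79) = 2.129 kΩ.
Now apply the divider: V_out = 35.6 × 0.04527 = 1.612 V.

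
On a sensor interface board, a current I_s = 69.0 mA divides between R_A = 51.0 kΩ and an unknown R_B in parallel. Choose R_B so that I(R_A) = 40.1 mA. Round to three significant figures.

R_B ≈ 70.8 kΩ

Two-branch current divider: I_A = I_s · R_B/(R_A + R_B).
With f = 0.5812, R_B = R_A · f/(1−f) = 51.0 × 1.388 = 70.76 kΩ.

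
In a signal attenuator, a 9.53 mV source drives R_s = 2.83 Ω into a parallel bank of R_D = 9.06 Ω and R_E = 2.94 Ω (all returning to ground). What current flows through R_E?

Equivalent of the parallel group: R_p = 2.220 Ω.
V_A by voltage divider: V_A = 9.53 × 2.220/(2.83 + 2.220) = 4.189 mV.
Branch current I = V_A/R_E = 4.189/2.94 = 1.425 mA.
(Check via current divider: I_total = 1.887 mA; share G_k/ΣG = 0.7550 → same result.)

I ≈ 1.42 mA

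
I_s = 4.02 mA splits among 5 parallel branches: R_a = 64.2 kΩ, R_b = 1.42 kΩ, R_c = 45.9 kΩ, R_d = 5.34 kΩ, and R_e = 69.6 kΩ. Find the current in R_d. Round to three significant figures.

Total conductance ΣG = 1/64.2 + 1/1.42 + 1/45.9 + 1/5.34 + 1/69.6 = 0.9432 (units of 1/kΩ).
By the current-divider rule, I = I_s · G_k/ΣG = 4.02 × 0.1985 = 0.7981 mA.

I ≈ 0.798 mA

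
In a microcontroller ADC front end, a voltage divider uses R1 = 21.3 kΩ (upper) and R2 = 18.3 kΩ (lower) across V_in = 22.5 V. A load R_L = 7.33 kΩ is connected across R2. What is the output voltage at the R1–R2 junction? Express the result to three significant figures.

V_out ≈ 4.44 V

The load sits in parallel with R2, giving an effective lower resistance R2' = R2·R_L/(R2+R_L) = 5.234 kΩ.
Now apply the divider: V_out = 22.5 × 0.1972 = 4.438 V.
(Unloaded it would be 10.4 V; the load pulls it down.)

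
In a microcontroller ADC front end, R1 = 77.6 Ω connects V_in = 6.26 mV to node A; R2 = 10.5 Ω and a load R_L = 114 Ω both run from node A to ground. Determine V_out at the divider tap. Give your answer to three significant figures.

V_out ≈ 0.690 mV

R2 ‖ R_L = (10.5 × 114)/(10.5 + 114) = 9.614 Ω.
Voltage divider with the loaded lower leg: V_out = 6.26 × 9.614/(77.6 + 9.614) = 6.26 × 0.1102 = 0.6901 mV.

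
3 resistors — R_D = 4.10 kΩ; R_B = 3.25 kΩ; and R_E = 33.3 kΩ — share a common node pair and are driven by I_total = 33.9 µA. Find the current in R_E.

ΣG = 1/4.10 + 1/3.25 + 1/33.3 = 0.5816.
R_E takes the fraction G_k/ΣG = 0.03003/0.5816 = 0.05163, so I = 33.9 × 0.05163 = 1.750 µA.

I ≈ 1.75 µA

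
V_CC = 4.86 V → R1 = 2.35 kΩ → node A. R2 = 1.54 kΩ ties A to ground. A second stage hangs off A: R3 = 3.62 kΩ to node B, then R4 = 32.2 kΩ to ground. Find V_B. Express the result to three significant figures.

Looking into the second stage from A: R3 + R4 = 35.82 kΩ appears in parallel with R2.
R2 ‖ (R3+R4) = 1.477 kΩ.
V_A = 4.86 × 1.477/(2.35 + 1.477) = 1.875 V.
Stage 2 is unloaded, so V_B = V_A · R4/(R3+R4) = 1.875 × 32.2/35.82 = 1.686 V.

V_B ≈ 1.69 V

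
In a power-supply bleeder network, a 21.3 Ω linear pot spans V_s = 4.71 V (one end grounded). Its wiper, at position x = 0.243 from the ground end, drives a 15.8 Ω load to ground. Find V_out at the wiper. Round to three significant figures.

The pot divides into 16.12 Ω above the wiper and 5.176 Ω below.
Lower segment in parallel with the load: 5.176 ‖ 15.8 = 3.899 Ω.
V_out = 4.71 × 3.899/(16.12 + 3.899) = 0.9171 V.

V_out ≈ 0.917 V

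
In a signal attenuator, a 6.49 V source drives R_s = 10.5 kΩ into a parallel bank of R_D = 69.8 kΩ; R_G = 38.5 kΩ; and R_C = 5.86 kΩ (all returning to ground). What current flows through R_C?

I ≈ 0.344 mA

Equivalent of the parallel group: R_p = 4.740 kΩ.
V_A by voltage divider: V_A = 6.49 × 4.740/(10.5 + 4.740) = 2.019 V.
I(R_C) = V_A / R_C = 2.019/5.86 = 0.3445 mA.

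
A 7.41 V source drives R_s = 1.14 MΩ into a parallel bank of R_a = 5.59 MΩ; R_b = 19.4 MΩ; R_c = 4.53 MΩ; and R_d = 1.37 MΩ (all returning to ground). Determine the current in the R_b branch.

Equivalent of the parallel group: R_p = 0.8467 MΩ.
Node voltage V_A = V_supply · R_p/(R_s + R_p) = 7.41 × 0.4262 = 3.158 V.
Branch current I = V_A/R_b = 3.158/19.4 = 0.1628 µA.

I ≈ 0.163 µA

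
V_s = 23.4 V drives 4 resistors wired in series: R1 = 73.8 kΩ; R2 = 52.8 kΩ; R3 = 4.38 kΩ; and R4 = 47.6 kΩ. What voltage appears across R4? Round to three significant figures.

V ≈ 6.24 V

Total series resistance ΣR = 73.8 + 52.8 + 4.38 + 47.6 = 178.6 kΩ.
V = V_s · R/ΣR = 23.4 × 0.2665 = 6.237 V.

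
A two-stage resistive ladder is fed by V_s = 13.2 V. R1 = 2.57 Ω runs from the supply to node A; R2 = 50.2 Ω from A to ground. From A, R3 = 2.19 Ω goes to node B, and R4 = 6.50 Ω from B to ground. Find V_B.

V_B ≈ 7.33 V

Looking into the second stage from A: R3 + R4 = 8.690 Ω appears in parallel with R2.
Effective lower resistance at A: R2 ‖ 8.690 = 7.408 Ω.
First divider: V_A = V_s · 7.408/(2.57 + 7.408) = 9.800 V.
Stage 2 is unloaded, so V_B = V_A · R4/(R3+R4) = 9.800 × 6.50/8.690 = 7.330 V.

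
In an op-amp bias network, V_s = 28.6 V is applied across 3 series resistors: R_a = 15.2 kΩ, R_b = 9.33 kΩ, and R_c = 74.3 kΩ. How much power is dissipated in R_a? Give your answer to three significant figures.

ΣR = 98.83 kΩ → I = 28.6/98.83 = 0.2894 mA.
V(R_a) = I·R = 4.399 V; P = V·I = 4.399 × 0.2894 = 1.273 mW.

P ≈ 1.27 mW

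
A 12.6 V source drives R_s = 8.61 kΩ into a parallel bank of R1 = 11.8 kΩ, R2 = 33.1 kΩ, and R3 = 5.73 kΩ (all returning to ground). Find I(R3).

Equivalent of the parallel group: R_p = 3.455 kΩ.
V_A by voltage divider: V_A = 12.6 × 3.455/(8.61 + 3.455) = 3.608 V.
Branch current I = V_A/R3 = 3.608/5.73 = 0.6296 mA.

I ≈ 0.630 mA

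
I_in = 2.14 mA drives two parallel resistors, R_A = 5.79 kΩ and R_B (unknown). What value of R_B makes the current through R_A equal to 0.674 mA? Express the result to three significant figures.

R_B ≈ 2.66 kΩ

Two-branch current divider: I_A = I_in · R_B/(R_A + R_B).
0.674/2.14 = R_B/(R_A + R_B) → R_B = R_A · (0.3150)/(1 − 0.3150) = 5.79 × 0.4598 = 2.662 kΩ.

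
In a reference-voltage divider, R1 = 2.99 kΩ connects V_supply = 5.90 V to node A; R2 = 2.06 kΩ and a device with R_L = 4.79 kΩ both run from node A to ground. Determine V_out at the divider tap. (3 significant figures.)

V_out ≈ 1.92 V

R2 ‖ R_L = (2.06 × 4.79)/(2.06 + 4.79) = 1.440 kΩ.
Voltage divider with the loaded lower leg: V_out = 5.90 × 1.440/(2.99 + 1.440) = 5.90 × 0.3251 = 1.918 V.
(Unloaded it would be 2.41 V; the load pulls it down.)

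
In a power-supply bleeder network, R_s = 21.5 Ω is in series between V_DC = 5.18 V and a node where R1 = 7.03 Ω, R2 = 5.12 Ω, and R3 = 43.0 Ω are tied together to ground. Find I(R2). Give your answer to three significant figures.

I ≈ 0.116 A

Equivalent of the parallel group: R_p = 2.771 Ω.
V_A = 5.18 × 2.771/24.27 = 0.5915 V.
I(R2) = V_A / R2 = 0.5915/5.12 = 0.1155 A.
(Check via current divider: I_total = 0.2134 A; share G_k/ΣG = 0.5413 → same result.)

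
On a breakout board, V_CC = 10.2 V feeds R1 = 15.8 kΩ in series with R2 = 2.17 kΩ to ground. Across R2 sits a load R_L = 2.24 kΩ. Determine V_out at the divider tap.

The load sits in parallel with R2, giving an effective lower resistance R2' = R2·R_L/(R2+R_L) = 1.102 kΩ.
Then V_out = V_CC · R2'/(R1 + R2') = 10.2 × 1.102/16.90 = 0.6652 V.

V_out ≈ 0.665 V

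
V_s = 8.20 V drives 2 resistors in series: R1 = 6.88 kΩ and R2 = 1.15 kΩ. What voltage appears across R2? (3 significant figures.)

Series total: ΣR = 6.88 + 1.15 = 8.030 kΩ.
Voltage divider: V = V_s · (1.150 / 8.030) = 8.20 × 0.1432 = 1.174 V.

V ≈ 1.17 V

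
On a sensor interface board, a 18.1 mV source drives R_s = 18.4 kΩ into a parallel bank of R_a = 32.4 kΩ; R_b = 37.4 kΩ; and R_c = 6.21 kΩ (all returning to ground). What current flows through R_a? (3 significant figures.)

Parallel bank: R_p = 1/(1/32.4 + 1/37.4 + 1/6.21) = 4.574 kΩ.
Node voltage V_A = V_supply · R_p/(R_s + R_p) = 18.1 × 0.1991 = 3.604 mV.
Branch current I = V_A/R_a = 3.604/32.4 = 0.1112 µA.

I ≈ 0.111 µA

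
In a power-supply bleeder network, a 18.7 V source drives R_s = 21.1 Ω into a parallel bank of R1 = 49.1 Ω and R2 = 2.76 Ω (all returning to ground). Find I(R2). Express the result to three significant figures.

I ≈ 0.747 A

Parallel bank: R_p = 1/(1/49.1 + 1/2.76) = 2.613 Ω.
V_A by voltage divider: V_A = 18.7 × 2.613/(21.1 + 2.613) = 2.061 V.
I(R2) = V_A / R2 = 2.061/2.76 = 0.7466 A.
(Equivalently: I_total = 0.7886 A, then current-divider fraction G_k/ΣG = 0.9468.)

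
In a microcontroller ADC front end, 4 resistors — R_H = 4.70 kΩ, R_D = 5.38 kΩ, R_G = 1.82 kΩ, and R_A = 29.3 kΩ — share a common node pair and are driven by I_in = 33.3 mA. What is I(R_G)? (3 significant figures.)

ΣG = 1/4.70 + 1/5.38 + 1/1.82 + 1/29.3 = 0.9822.
Current divider: I(R_G) = I_in · G_k/ΣG = 33.3 × (0.5495/0.9822) = 33.3 × 0.5594 = 18.63 mA.

I ≈ 18.6 mA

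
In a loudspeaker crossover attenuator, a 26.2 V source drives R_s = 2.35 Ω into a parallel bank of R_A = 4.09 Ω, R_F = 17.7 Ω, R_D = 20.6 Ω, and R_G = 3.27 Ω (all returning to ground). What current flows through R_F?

Equivalent of the parallel group: R_p = 1.526 Ω.
V_A by voltage divider: V_A = 26.2 × 1.526/(2.35 + 1.526) = 10.31 V.
I(R_F) = V_A / R_F = 10.31/17.7 = 0.5827 A.
(Equivalently: I_total = 6.760 A, then current-divider fraction G_k/ΣG = 0.08621.)

I ≈ 0.583 A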